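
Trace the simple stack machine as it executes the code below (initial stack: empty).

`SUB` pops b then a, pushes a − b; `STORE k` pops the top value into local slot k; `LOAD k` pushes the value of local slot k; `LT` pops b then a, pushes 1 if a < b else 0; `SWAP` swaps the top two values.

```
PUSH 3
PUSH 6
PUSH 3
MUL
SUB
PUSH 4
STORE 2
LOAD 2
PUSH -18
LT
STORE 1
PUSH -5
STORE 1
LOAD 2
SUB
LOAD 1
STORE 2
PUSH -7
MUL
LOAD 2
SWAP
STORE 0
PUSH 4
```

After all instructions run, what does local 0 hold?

133

PUSH 3   -> [3]
PUSH 6   -> [3, 6]
PUSH 3   -> [3, 6, 3]
MUL      -> [3, 18]
SUB      -> [-15]
PUSH 4   -> [-15, 4]
STORE 2  -> [-15]
LOAD 2   -> [-15, 4]
PUSH -18 -> [-15, 4, -18]
LT       -> [-15, 0]
STORE 1  -> [-15]
PUSH -5  -> [-15, -5]
STORE 1  -> [-15]
LOAD 2   -> [-15, 4]
SUB      -> [-19]
LOAD 1   -> [-19, -5]
STORE 2  -> [-19]
PUSH -7  -> [-19, -7]
MUL      -> [133]
LOAD 2   -> [133, -5]
SWAP     -> [-5, 133]
STORE 0  -> [-5]
PUSH 4   -> [-5, 4]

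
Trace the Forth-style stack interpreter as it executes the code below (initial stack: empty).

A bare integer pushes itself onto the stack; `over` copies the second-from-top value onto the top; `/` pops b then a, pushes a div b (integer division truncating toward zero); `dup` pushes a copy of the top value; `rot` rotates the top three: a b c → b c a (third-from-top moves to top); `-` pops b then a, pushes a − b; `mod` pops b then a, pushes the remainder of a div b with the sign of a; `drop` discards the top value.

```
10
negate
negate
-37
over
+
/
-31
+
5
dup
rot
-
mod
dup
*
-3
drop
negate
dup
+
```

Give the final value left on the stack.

10      10
negate  -10
negate  10
-37     10 -37
over    10 -37 10
+       10 -27
/       0
-31     0 -31
+       -31
5       -31 5
dup     -31 5 5
rot     5 5 -31
-       5 36
mod     5
dup     5 5
*       25
-3      25 -3
drop    25
negate  -25
dup     -25 -25
+       -50

-50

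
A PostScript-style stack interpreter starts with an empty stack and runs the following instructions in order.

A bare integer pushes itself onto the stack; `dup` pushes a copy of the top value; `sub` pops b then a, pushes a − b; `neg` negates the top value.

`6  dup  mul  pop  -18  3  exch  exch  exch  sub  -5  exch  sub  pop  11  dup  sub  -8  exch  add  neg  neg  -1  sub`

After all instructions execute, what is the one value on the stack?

-7

6    → [6]
dup  → [6, 6]
mul  → [36]
pop  → []
-18  → [-18]
3    → [-18, 3]
exch → [3, -18]
exch → [-18, 3]
exch → [3, -18]
sub  → [21]
-5   → [21, -5]
exch → [-5, 21]
sub  → [-26]
pop  → []
11   → [11]
dup  → [11, 11]
sub  → [0]
-8   → [0, -8]
exch → [-8, 0]
add  → [-8]
neg  → [8]
neg  → [-8]
-1   → [-8, -1]
sub  → [-7]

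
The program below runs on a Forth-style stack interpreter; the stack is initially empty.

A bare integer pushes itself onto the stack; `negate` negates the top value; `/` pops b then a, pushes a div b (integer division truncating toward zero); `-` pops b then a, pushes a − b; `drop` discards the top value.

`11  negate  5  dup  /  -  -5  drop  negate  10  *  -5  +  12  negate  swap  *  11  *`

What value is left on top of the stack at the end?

-15180

11     -> [11]
negate -> [-11]
5      -> [-11, 5]
dup    -> [-11, 5, 5]
/      -> [-11, 1]
-      -> [-12]
-5     -> [-12, -5]
drop   -> [-12]
negate -> [12]
10     -> [12, 10]
*      -> [120]
-5     -> [120, -5]
+      -> [115]
12     -> [115, 12]
negate -> [115, -12]
swap   -> [-12, 115]
*      -> [-1380]
11     -> [-1380, 11]
*      -> [-15180]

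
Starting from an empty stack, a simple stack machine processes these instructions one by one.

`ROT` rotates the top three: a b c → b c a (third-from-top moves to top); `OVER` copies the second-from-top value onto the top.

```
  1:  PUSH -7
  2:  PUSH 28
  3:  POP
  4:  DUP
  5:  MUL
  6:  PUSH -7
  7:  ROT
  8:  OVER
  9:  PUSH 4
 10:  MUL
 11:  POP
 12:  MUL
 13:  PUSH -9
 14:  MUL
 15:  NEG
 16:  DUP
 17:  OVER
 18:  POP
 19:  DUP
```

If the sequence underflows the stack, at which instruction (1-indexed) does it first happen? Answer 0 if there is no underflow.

7

PUSH -7  [-7]
PUSH 28  [-7, 28]
POP      [-7]
DUP      [-7, -7]
MUL      [49]
PUSH -7  [49, -7]
ROT  — needs 3 operands, stack has 2 → underflow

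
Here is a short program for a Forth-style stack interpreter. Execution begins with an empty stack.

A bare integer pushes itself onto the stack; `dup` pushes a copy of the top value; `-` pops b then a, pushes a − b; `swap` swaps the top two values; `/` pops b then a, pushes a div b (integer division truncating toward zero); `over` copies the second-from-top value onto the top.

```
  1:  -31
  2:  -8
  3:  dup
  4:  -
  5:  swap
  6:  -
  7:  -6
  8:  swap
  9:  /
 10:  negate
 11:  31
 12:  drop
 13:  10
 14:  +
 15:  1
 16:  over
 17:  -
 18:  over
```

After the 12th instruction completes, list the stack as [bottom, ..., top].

[0]

-31     [-31]
-8      [-31, -8]
dup     [-31, -8, -8]
-       [-31, 0]
swap    [0, -31]
-       [31]
-6      [31, -6]
swap    [-6, 31]
/       [0]
negate  [0]
31      [0, 31]
drop    [0]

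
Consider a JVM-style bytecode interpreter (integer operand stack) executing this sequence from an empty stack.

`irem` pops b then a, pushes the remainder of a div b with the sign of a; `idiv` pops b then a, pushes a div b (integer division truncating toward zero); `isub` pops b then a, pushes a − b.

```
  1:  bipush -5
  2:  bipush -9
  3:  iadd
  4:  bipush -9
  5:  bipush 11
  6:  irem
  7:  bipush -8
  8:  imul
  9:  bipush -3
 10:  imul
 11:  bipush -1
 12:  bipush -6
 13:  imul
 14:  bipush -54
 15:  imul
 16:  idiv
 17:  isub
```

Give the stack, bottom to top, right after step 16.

[-14, 0]

bipush -5  → [-5]
bipush -9  → [-5, -9]
iadd       → [-14]
bipush -9  → [-14, -9]
bipush 11  → [-14, -9, 11]
irem       → [-14, -9]
bipush -8  → [-14, -9, -8]
imul       → [-14, 72]
bipush -3  → [-14, 72, -3]
imul       → [-14, -216]
bipush -1  → [-14, -216, -1]
bipush -6  → [-14, -216, -1, -6]
imul       → [-14, -216, 6]
bipush -54 → [-14, -216, 6, -54]
imul       → [-14, -216, -324]
idiv       → [-14, 0]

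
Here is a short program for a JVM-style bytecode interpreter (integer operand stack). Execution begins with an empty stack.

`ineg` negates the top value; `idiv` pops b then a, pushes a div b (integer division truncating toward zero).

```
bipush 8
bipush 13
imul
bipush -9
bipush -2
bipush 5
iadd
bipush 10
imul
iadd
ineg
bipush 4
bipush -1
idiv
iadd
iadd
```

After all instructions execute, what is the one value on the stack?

79

bipush 8  : 8
bipush 13 : 8 13
imul      : 104
bipush -9 : 104 -9
bipush -2 : 104 -9 -2
bipush 5  : 104 -9 -2 5
iadd      : 104 -9 3
bipush 10 : 104 -9 3 10
imul      : 104 -9 30
iadd      : 104 21
ineg      : 104 -21
bipush 4  : 104 -21 4
bipush -1 : 104 -21 4 -1
idiv      : 104 -21 -4
iadd      : 104 -25
iadd      : 79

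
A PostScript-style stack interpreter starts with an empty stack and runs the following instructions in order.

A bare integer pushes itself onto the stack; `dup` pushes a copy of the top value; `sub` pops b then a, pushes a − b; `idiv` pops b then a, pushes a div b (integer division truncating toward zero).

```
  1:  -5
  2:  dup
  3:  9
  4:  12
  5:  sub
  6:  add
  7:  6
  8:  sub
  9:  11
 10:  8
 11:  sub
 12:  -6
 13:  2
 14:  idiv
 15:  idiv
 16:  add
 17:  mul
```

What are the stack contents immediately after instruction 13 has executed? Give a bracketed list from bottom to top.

[-5, -14, 3, -6, 2]

-5   [-5]
dup  [-5, -5]
9    [-5, -5, 9]
12   [-5, -5, 9, 12]
sub  [-5, -5, -3]
add  [-5, -8]
6    [-5, -8, 6]
sub  [-5, -14]
11   [-5, -14, 11]
8    [-5, -14, 11, 8]
sub  [-5, -14, 3]
-6   [-5, -14, 3, -6]
2    [-5, -14, 3, -6, 2]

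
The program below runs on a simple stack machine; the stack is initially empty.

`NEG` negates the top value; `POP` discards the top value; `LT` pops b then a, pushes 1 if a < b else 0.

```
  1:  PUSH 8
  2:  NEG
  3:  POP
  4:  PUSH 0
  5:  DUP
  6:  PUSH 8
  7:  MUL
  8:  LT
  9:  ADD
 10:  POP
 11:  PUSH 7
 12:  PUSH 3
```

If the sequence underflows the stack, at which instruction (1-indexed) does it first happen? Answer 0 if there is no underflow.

9

PUSH 8 -> 8
NEG    -> -8
POP    -> (empty)
PUSH 0 -> 0
DUP    -> 0 0
PUSH 8 -> 0 0 8
MUL    -> 0 0
LT     -> 0
ADD  — needs 2 operands, stack has 1 → underflow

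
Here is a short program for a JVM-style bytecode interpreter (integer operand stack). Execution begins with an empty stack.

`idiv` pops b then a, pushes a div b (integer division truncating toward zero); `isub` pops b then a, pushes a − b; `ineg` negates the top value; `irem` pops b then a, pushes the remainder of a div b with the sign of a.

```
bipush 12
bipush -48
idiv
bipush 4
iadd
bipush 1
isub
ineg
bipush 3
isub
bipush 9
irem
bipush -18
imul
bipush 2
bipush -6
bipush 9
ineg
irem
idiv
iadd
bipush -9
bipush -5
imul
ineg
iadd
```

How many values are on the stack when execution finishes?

bipush 12  : 12
bipush -48 : 12 -48
idiv       : 0
bipush 4   : 0 4
iadd       : 4
bipush 1   : 4 1
isub       : 3
ineg       : -3
bipush 3   : -3 3
isub       : -6
bipush 9   : -6 9
irem       : -6
bipush -18 : -6 -18
imul       : 108
bipush 2   : 108 2
bipush -6  : 108 2 -6
bipush 9   : 108 2 -6 9
ineg       : 108 2 -6 -9
irem       : 108 2 -6
idiv       : 108 0
iadd       : 108
bipush -9  : 108 -9
bipush -5  : 108 -9 -5
imul       : 108 45
ineg       : 108 -45
iadd       : 63

1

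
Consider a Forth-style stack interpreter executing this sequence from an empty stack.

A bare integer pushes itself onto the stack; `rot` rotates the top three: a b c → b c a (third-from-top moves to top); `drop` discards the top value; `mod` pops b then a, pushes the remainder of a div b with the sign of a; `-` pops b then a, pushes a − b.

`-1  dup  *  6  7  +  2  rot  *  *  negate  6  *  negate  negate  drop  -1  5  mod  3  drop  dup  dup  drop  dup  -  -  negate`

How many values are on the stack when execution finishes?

1

-1     → [-1]
dup    → [-1, -1]
*      → [1]
6      → [1, 6]
7      → [1, 6, 7]
+      → [1, 13]
2      → [1, 13, 2]
rot    → [13, 2, 1]
*      → [13, 2]
*      → [26]
negate → [-26]
6      → [-26, 6]
*      → [-156]
negate → [156]
negate → [-156]
drop   → []
-1     → [-1]
5      → [-1, 5]
mod    → [-1]
3      → [-1, 3]
drop   → [-1]
dup    → [-1, -1]
dup    → [-1, -1, -1]
drop   → [-1, -1]
dup    → [-1, -1, -1]
-      → [-1, 0]
-      → [-1]
negate → [1]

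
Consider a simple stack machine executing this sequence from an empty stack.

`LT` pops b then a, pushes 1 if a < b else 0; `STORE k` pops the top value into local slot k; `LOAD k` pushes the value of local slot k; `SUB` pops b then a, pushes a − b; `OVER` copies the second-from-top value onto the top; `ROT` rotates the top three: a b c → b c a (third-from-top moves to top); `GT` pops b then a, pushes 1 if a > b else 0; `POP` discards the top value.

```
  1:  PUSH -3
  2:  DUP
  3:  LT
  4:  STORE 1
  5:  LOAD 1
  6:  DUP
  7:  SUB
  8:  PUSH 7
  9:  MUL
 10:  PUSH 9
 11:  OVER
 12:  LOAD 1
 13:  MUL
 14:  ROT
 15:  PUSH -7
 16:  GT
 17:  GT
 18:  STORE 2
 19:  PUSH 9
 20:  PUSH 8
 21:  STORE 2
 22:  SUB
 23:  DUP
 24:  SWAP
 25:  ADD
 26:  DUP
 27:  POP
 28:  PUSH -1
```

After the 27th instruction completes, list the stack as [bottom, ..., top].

[0]

PUSH -3 → -3
DUP     → -3 -3
LT      → 0
STORE 1 → (empty)
LOAD 1  → 0
DUP     → 0 0
SUB     → 0
PUSH 7  → 0 7
MUL     → 0
PUSH 9  → 0 9
OVER    → 0 9 0
LOAD 1  → 0 9 0 0
MUL     → 0 9 0
ROT     → 9 0 0
PUSH -7 → 9 0 0 -7
GT      → 9 0 1
GT      → 9 0
STORE 2 → 9
PUSH 9  → 9 9
PUSH 8  → 9 9 8
STORE 2 → 9 9
SUB     → 0
DUP     → 0 0
SWAP    → 0 0
ADD     → 0
DUP     → 0 0
POP     → 0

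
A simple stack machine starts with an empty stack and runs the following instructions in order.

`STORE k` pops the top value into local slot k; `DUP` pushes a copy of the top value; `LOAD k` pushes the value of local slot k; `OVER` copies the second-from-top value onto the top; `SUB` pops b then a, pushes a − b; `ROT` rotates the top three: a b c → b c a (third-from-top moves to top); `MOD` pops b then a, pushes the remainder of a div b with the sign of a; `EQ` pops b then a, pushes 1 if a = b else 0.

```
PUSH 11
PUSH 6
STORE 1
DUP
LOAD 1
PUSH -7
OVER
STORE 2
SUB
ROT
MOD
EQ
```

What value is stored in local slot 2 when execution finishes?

6

PUSH 11  [11]
PUSH 6   [11, 6]
STORE 1  [11]
DUP      [11, 11]
LOAD 1   [11, 11, 6]
PUSH -7  [11, 11, 6, -7]
OVER     [11, 11, 6, -7, 6]
STORE 2  [11, 11, 6, -7]
SUB      [11, 11, 13]
ROT      [11, 13, 11]
MOD      [11, 2]
EQ       [0]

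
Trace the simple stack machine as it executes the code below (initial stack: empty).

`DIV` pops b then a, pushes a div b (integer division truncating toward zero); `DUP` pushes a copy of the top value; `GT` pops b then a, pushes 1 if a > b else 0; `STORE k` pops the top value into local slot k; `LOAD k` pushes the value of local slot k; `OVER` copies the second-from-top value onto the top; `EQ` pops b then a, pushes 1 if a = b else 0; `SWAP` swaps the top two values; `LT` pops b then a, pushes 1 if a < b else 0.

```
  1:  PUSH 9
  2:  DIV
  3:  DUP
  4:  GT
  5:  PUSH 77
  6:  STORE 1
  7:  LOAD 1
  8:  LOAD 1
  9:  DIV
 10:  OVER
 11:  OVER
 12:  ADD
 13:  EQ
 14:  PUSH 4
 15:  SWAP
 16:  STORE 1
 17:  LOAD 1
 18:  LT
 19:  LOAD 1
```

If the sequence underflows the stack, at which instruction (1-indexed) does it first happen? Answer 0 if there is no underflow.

2

PUSH 9 → 9
DIV  — needs 2 operands, stack has 1 → underflow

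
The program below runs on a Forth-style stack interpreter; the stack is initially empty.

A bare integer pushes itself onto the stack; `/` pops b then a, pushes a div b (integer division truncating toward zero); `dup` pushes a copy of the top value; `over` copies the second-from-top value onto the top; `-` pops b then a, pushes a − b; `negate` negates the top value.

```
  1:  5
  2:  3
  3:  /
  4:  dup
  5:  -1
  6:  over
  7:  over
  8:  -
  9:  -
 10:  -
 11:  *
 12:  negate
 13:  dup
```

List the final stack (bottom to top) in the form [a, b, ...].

5       [5]
3       [5, 3]
/       [1]
dup     [1, 1]
-1      [1, 1, -1]
over    [1, 1, -1, 1]
over    [1, 1, -1, 1, -1]
-       [1, 1, -1, 2]
-       [1, 1, -3]
-       [1, 4]
*       [4]
negate  [-4]
dup     [-4, -4]

[-4, -4]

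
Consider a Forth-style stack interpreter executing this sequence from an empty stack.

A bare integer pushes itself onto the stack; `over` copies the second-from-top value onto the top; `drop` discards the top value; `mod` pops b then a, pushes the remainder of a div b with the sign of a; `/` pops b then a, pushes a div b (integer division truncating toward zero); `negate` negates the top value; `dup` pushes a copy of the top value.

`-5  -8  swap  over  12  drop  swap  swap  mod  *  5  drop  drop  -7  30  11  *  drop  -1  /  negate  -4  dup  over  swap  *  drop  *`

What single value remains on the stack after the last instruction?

28

-5     -> [-5]
-8     -> [-5, -8]
swap   -> [-8, -5]
over   -> [-8, -5, -8]
12     -> [-8, -5, -8, 12]
drop   -> [-8, -5, -8]
swap   -> [-8, -8, -5]
swap   -> [-8, -5, -8]
mod    -> [-8, -5]
*      -> [40]
5      -> [40, 5]
drop   -> [40]
drop   -> []
-7     -> [-7]
30     -> [-7, 30]
11     -> [-7, 30, 11]
*      -> [-7, 330]
drop   -> [-7]
-1     -> [-7, -1]
/      -> [7]
negate -> [-7]
-4     -> [-7, -4]
dup    -> [-7, -4, -4]
over   -> [-7, -4, -4, -4]
swap   -> [-7, -4, -4, -4]
*      -> [-7, -4, 16]
drop   -> [-7, -4]
*      -> [28]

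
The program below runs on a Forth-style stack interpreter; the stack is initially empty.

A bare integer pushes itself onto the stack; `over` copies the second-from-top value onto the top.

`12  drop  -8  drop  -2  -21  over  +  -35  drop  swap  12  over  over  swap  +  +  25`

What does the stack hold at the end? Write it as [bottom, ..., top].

[-23, -2, 22, 25]

12   → 12
drop → (empty)
-8   → -8
drop → (empty)
-2   → -2
-21  → -2 -21
over → -2 -21 -2
+    → -2 -23
-35  → -2 -23 -35
drop → -2 -23
swap → -23 -2
12   → -23 -2 12
over → -23 -2 12 -2
over → -23 -2 12 -2 12
swap → -23 -2 12 12 -2
+    → -23 -2 12 10
+    → -23 -2 22
25   → -23 -2 22 25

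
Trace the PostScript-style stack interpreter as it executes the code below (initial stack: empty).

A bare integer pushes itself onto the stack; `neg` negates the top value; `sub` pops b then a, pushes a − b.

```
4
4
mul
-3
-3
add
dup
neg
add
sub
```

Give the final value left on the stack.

4   → 4
4   → 4 4
mul → 16
-3  → 16 -3
-3  → 16 -3 -3
add → 16 -6
dup → 16 -6 -6
neg → 16 -6 6
add → 16 0
sub → 16

16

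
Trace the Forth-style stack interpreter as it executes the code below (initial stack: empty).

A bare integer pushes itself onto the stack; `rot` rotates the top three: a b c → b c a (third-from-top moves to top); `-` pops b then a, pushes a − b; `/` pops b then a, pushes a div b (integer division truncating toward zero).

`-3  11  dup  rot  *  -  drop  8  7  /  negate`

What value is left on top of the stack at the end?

-1

-3     : [-3]
11     : [-3, 11]
dup    : [-3, 11, 11]
rot    : [11, 11, -3]
*      : [11, -33]
-      : [44]
drop   : []
8      : [8]
7      : [8, 7]
/      : [1]
negate : [-1]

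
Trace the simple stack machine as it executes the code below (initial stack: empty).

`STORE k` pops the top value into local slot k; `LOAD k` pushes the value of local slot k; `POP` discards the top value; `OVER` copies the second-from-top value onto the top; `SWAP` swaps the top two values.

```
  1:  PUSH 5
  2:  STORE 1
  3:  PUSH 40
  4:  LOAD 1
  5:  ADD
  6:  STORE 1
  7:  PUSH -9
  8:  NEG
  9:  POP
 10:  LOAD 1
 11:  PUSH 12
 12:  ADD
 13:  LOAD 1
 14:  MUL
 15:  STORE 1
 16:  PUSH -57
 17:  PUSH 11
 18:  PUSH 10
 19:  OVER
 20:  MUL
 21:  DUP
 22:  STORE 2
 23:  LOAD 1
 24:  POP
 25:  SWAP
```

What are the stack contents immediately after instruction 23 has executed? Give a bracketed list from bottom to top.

PUSH 5   -> [5]
STORE 1  -> []
PUSH 40  -> [40]
LOAD 1   -> [40, 5]
ADD      -> [45]
STORE 1  -> []
PUSH -9  -> [-9]
NEG      -> [9]
POP      -> []
LOAD 1   -> [45]
PUSH 12  -> [45, 12]
ADD      -> [57]
LOAD 1   -> [57, 45]
MUL      -> [2565]
STORE 1  -> []
PUSH -57 -> [-57]
PUSH 11  -> [-57, 11]
PUSH 10  -> [-57, 11, 10]
OVER     -> [-57, 11, 10, 11]
MUL      -> [-57, 11, 110]
DUP      -> [-57, 11, 110, 110]
STORE 2  -> [-57, 11, 110]
LOAD 1   -> [-57, 11, 110, 2565]

[-57, 11, 110, 2565]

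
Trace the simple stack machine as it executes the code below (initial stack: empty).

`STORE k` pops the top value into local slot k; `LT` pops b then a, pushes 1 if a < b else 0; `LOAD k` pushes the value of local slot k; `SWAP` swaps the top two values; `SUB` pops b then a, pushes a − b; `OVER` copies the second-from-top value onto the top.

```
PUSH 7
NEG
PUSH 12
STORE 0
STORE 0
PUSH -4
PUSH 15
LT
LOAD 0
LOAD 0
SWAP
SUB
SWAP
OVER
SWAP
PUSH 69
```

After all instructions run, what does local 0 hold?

PUSH 7  → [7]
NEG     → [-7]
PUSH 12 → [-7, 12]
STORE 0 → [-7]
STORE 0 → []
PUSH -4 → [-4]
PUSH 15 → [-4, 15]
LT      → [1]
LOAD 0  → [1, -7]
LOAD 0  → [1, -7, -7]
SWAP    → [1, -7, -7]
SUB     → [1, 0]
SWAP    → [0, 1]
OVER    → [0, 1, 0]
SWAP    → [0, 0, 1]
PUSH 69 → [0, 0, 1, 69]

-7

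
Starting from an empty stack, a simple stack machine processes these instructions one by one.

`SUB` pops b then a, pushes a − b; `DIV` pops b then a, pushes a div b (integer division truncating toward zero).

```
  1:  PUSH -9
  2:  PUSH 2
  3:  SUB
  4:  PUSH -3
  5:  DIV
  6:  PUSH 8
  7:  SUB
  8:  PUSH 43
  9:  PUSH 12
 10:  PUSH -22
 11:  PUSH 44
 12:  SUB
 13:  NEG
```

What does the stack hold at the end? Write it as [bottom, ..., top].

[-5, 43, 12, 66]

PUSH -9  -> -9
PUSH 2   -> -9 2
SUB      -> -11
PUSH -3  -> -11 -3
DIV      -> 3
PUSH 8   -> 3 8
SUB      -> -5
PUSH 43  -> -5 43
PUSH 12  -> -5 43 12
PUSH -22 -> -5 43 12 -22
PUSH 44  -> -5 43 12 -22 44
SUB      -> -5 43 12 -66
NEG      -> -5 43 12 66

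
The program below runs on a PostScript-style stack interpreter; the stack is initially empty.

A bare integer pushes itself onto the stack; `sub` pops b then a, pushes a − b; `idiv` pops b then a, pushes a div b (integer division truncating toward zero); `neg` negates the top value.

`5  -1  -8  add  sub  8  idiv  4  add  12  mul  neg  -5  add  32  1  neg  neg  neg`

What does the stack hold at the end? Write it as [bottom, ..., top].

5     [5]
-1    [5, -1]
-8    [5, -1, -8]
add   [5, -9]
sub   [14]
8     [14, 8]
idiv  [1]
4     [1, 4]
add   [5]
12    [5, 12]
mul   [60]
neg   [-60]
-5    [-60, -5]
add   [-65]
32    [-65, 32]
1     [-65, 32, 1]
neg   [-65, 32, -1]
neg   [-65, 32, 1]
neg   [-65, 32, -1]

[-65, 32, -1]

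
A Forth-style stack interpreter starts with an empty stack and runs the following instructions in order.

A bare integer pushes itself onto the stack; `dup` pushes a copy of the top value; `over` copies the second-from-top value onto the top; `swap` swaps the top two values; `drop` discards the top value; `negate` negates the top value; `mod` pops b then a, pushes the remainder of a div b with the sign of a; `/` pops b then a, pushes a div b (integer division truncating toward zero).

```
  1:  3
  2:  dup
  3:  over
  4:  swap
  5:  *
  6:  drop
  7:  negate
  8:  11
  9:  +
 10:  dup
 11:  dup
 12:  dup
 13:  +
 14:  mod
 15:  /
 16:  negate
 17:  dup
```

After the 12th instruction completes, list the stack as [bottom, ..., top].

[8, 8, 8, 8]

3       [3]
dup     [3, 3]
over    [3, 3, 3]
swap    [3, 3, 3]
*       [3, 9]
drop    [3]
negate  [-3]
11      [-3, 11]
+       [8]
dup     [8, 8]
dup     [8, 8, 8]
dup     [8, 8, 8, 8]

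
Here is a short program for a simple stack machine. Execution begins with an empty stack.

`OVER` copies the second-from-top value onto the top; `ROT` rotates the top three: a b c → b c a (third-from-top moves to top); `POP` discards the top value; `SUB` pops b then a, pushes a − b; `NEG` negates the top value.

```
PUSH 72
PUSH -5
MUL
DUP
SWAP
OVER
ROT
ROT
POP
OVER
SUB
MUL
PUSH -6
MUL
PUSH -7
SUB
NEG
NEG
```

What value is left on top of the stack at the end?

PUSH 72 -> [72]
PUSH -5 -> [72, -5]
MUL     -> [-360]
DUP     -> [-360, -360]
SWAP    -> [-360, -360]
OVER    -> [-360, -360, -360]
ROT     -> [-360, -360, -360]
ROT     -> [-360, -360, -360]
POP     -> [-360, -360]
OVER    -> [-360, -360, -360]
SUB     -> [-360, 0]
MUL     -> [0]
PUSH -6 -> [0, -6]
MUL     -> [0]
PUSH -7 -> [0, -7]
SUB     -> [7]
NEG     -> [-7]
NEG     -> [7]

7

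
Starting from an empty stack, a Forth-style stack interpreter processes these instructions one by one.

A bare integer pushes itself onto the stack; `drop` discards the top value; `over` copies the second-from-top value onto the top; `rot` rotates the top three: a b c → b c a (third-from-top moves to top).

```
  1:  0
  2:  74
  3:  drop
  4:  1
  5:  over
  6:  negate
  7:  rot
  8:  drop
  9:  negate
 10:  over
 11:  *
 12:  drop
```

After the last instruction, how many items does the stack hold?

1

0      → 0
74     → 0 74
drop   → 0
1      → 0 1
over   → 0 1 0
negate → 0 1 0
rot    → 1 0 0
drop   → 1 0
negate → 1 0
over   → 1 0 1
*      → 1 0
drop   → 1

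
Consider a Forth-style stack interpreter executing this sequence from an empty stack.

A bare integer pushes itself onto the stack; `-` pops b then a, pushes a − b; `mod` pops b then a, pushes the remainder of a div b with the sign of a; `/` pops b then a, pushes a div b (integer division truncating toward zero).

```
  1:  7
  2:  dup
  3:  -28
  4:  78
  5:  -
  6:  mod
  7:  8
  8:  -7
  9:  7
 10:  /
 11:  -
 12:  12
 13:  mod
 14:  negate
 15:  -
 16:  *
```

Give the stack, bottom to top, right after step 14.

7      : 7
dup    : 7 7
-28    : 7 7 -28
78     : 7 7 -28 78
-      : 7 7 -106
mod    : 7 7
8      : 7 7 8
-7     : 7 7 8 -7
7      : 7 7 8 -7 7
/      : 7 7 8 -1
-      : 7 7 9
12     : 7 7 9 12
mod    : 7 7 9
negate : 7 7 -9

[7, 7, -9]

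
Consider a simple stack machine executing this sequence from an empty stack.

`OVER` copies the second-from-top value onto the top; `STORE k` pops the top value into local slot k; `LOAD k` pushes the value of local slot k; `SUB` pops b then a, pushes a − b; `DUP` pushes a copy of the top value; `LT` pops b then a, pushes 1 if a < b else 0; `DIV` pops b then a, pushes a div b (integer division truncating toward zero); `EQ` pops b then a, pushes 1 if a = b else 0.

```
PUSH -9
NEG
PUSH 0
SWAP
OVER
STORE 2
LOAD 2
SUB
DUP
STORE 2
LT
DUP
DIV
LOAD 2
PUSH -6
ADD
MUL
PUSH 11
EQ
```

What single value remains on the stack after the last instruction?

PUSH -9 → -9
NEG     → 9
PUSH 0  → 9 0
SWAP    → 0 9
OVER    → 0 9 0
STORE 2 → 0 9
LOAD 2  → 0 9 0
SUB     → 0 9
DUP     → 0 9 9
STORE 2 → 0 9
LT      → 1
DUP     → 1 1
DIV     → 1
LOAD 2  → 1 9
PUSH -6 → 1 9 -6
ADD     → 1 3
MUL     → 3
PUSH 11 → 3 11
EQ      → 0

0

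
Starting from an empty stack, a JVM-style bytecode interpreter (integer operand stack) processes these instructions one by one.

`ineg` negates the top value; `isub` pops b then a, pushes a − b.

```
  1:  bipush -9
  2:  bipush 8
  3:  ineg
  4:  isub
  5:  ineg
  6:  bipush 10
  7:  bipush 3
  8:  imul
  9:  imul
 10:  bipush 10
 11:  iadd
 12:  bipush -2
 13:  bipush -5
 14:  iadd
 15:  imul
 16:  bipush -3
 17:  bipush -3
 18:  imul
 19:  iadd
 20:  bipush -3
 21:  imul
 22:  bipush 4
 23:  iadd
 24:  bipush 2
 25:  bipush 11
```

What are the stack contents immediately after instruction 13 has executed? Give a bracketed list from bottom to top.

[40, -2, -5]

bipush -9 → -9
bipush 8  → -9 8
ineg      → -9 -8
isub      → -1
ineg      → 1
bipush 10 → 1 10
bipush 3  → 1 10 3
imul      → 1 30
imul      → 30
bipush 10 → 30 10
iadd      → 40
bipush -2 → 40 -2
bipush -5 → 40 -2 -5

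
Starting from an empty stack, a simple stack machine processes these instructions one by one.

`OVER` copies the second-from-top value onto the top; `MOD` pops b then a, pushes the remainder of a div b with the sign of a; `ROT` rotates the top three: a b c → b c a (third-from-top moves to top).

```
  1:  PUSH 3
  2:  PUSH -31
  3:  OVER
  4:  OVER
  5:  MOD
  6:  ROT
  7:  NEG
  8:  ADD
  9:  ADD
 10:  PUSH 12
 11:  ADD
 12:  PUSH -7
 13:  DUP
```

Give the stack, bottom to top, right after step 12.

[-19, -7]

PUSH 3    [3]
PUSH -31  [3, -31]
OVER      [3, -31, 3]
OVER      [3, -31, 3, -31]
MOD       [3, -31, 3]
ROT       [-31, 3, 3]
NEG       [-31, 3, -3]
ADD       [-31, 0]
ADD       [-31]
PUSH 12   [-31, 12]
ADD       [-19]
PUSH -7   [-19, -7]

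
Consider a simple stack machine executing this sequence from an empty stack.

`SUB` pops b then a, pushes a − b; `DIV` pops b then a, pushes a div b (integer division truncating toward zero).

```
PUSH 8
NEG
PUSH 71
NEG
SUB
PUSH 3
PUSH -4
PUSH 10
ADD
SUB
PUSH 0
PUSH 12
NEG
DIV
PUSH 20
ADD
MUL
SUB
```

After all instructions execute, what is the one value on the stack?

123

PUSH 8  -> 8
NEG     -> -8
PUSH 71 -> -8 71
NEG     -> -8 -71
SUB     -> 63
PUSH 3  -> 63 3
PUSH -4 -> 63 3 -4
PUSH 10 -> 63 3 -4 10
ADD     -> 63 3 6
SUB     -> 63 -3
PUSH 0  -> 63 -3 0
PUSH 12 -> 63 -3 0 12
NEG     -> 63 -3 0 -12
DIV     -> 63 -3 0
PUSH 20 -> 63 -3 0 20
ADD     -> 63 -3 20
MUL     -> 63 -60
SUB     -> 123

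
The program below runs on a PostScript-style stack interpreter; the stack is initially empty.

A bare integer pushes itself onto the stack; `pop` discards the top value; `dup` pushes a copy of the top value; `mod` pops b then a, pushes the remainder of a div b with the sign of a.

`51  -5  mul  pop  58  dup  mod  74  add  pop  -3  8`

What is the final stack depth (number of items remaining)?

51  → [51]
-5  → [51, -5]
mul → [-255]
pop → []
58  → [58]
dup → [58, 58]
mod → [0]
74  → [0, 74]
add → [74]
pop → []
-3  → [-3]
8   → [-3, 8]

2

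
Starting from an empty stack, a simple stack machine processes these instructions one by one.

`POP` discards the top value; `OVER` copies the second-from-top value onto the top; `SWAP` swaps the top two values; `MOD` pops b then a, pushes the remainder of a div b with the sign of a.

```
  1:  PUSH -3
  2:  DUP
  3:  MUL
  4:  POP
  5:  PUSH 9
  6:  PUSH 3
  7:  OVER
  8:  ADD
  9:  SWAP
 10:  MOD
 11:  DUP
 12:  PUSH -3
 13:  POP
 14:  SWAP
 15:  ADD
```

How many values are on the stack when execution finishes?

1

PUSH -3  [-3]
DUP      [-3, -3]
MUL      [9]
POP      []
PUSH 9   [9]
PUSH 3   [9, 3]
OVER     [9, 3, 9]
ADD      [9, 12]
SWAP     [12, 9]
MOD      [3]
DUP      [3, 3]
PUSH -3  [3, 3, -3]
POP      [3, 3]
SWAP     [3, 3]
ADD      [6]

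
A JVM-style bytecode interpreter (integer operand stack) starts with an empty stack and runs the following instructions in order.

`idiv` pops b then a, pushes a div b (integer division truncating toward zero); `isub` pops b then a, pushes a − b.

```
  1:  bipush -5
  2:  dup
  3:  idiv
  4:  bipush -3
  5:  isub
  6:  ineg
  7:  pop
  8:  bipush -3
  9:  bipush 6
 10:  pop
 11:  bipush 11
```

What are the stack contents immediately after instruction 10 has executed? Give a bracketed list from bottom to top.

bipush -5 → -5
dup       → -5 -5
idiv      → 1
bipush -3 → 1 -3
isub      → 4
ineg      → -4
pop       → (empty)
bipush -3 → -3
bipush 6  → -3 6
pop       → -3

[-3]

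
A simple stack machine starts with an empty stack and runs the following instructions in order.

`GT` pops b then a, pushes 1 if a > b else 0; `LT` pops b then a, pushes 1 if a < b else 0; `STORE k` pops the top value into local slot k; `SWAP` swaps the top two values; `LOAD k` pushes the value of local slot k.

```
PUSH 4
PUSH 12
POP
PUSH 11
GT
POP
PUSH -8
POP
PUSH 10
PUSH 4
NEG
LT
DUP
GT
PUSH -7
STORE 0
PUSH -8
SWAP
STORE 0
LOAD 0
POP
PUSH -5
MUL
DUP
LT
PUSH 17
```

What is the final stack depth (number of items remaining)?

PUSH 4  : [4]
PUSH 12 : [4, 12]
POP     : [4]
PUSH 11 : [4, 11]
GT      : [0]
POP     : []
PUSH -8 : [-8]
POP     : []
PUSH 10 : [10]
PUSH 4  : [10, 4]
NEG     : [10, -4]
LT      : [0]
DUP     : [0, 0]
GT      : [0]
PUSH -7 : [0, -7]
STORE 0 : [0]
PUSH -8 : [0, -8]
SWAP    : [-8, 0]
STORE 0 : [-8]
LOAD 0  : [-8, 0]
POP     : [-8]
PUSH -5 : [-8, -5]
MUL     : [40]
DUP     : [40, 40]
LT      : [0]
PUSH 17 : [0, 17]

2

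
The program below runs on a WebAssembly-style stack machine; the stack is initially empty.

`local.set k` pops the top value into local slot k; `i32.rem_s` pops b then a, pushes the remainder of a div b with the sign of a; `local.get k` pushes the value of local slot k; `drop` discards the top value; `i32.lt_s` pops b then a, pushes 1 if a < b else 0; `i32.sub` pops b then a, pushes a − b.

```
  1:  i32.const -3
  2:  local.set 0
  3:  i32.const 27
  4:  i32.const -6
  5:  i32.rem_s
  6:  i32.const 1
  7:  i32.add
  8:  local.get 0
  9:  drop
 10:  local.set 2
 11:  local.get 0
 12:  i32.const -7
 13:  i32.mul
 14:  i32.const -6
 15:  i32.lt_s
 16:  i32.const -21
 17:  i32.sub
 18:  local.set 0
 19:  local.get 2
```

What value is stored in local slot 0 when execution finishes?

21

i32.const -3  → -3
local.set 0   → (empty)
i32.const 27  → 27
i32.const -6  → 27 -6
i32.rem_s     → 3
i32.const 1   → 3 1
i32.add       → 4
local.get 0   → 4 -3
drop          → 4
local.set 2   → (empty)
local.get 0   → -3
i32.const -7  → -3 -7
i32.mul       → 21
i32.const -6  → 21 -6
i32.lt_s      → 0
i32.const -21 → 0 -21
i32.sub       → 21
local.set 0   → (empty)
local.get 2   → 4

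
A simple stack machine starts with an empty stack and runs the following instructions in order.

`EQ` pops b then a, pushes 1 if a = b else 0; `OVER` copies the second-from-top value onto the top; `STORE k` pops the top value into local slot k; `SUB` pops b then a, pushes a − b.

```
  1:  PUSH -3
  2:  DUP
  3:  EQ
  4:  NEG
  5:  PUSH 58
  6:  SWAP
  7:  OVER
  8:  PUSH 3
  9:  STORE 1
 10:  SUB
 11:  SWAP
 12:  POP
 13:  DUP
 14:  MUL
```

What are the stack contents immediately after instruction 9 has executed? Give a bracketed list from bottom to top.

[58, -1, 58]

PUSH -3 → [-3]
DUP     → [-3, -3]
EQ      → [1]
NEG     → [-1]
PUSH 58 → [-1, 58]
SWAP    → [58, -1]
OVER    → [58, -1, 58]
PUSH 3  → [58, -1, 58, 3]
STORE 1 → [58, -1, 58]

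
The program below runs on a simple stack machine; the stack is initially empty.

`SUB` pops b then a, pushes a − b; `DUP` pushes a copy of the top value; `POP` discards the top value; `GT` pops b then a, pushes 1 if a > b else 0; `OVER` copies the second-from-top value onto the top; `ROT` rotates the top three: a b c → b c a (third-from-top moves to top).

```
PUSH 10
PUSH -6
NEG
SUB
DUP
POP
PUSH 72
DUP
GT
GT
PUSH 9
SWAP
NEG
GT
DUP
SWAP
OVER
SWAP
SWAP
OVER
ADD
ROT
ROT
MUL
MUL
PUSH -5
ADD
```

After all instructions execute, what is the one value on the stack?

PUSH 10 -> 10
PUSH -6 -> 10 -6
NEG     -> 10 6
SUB     -> 4
DUP     -> 4 4
POP     -> 4
PUSH 72 -> 4 72
DUP     -> 4 72 72
GT      -> 4 0
GT      -> 1
PUSH 9  -> 1 9
SWAP    -> 9 1
NEG     -> 9 -1
GT      -> 1
DUP     -> 1 1
SWAP    -> 1 1
OVER    -> 1 1 1
SWAP    -> 1 1 1
SWAP    -> 1 1 1
OVER    -> 1 1 1 1
ADD     -> 1 1 2
ROT     -> 1 2 1
ROT     -> 2 1 1
MUL     -> 2 1
MUL     -> 2
PUSH -5 -> 2 -5
ADD     -> -3

-3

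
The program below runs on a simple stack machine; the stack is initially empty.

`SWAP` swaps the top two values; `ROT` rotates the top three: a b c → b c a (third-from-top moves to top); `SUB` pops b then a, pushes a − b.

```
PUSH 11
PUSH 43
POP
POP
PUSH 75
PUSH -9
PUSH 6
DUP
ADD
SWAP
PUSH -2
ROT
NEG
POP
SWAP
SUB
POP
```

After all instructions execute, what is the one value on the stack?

75

PUSH 11 -> [11]
PUSH 43 -> [11, 43]
POP     -> [11]
POP     -> []
PUSH 75 -> [75]
PUSH -9 -> [75, -9]
PUSH 6  -> [75, -9, 6]
DUP     -> [75, -9, 6, 6]
ADD     -> [75, -9, 12]
SWAP    -> [75, 12, -9]
PUSH -2 -> [75, 12, -9, -2]
ROT     -> [75, -9, -2, 12]
NEG     -> [75, -9, -2, -12]
POP     -> [75, -9, -2]
SWAP    -> [75, -2, -9]
SUB     -> [75, 7]
POP     -> [75]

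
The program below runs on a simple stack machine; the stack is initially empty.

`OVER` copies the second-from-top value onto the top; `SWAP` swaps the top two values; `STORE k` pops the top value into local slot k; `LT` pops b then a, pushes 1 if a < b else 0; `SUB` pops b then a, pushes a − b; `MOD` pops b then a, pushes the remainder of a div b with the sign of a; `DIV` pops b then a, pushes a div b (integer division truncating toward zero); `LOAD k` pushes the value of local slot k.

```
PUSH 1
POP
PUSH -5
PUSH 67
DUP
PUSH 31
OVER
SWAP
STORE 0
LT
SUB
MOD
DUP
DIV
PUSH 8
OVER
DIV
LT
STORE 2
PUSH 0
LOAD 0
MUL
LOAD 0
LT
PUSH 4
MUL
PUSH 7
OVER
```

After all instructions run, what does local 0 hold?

31

PUSH 1  -> [1]
POP     -> []
PUSH -5 -> [-5]
PUSH 67 -> [-5, 67]
DUP     -> [-5, 67, 67]
PUSH 31 -> [-5, 67, 67, 31]
OVER    -> [-5, 67, 67, 31, 67]
SWAP    -> [-5, 67, 67, 67, 31]
STORE 0 -> [-5, 67, 67, 67]
LT      -> [-5, 67, 0]
SUB     -> [-5, 67]
MOD     -> [-5]
DUP     -> [-5, -5]
DIV     -> [1]
PUSH 8  -> [1, 8]
OVER    -> [1, 8, 1]
DIV     -> [1, 8]
LT      -> [1]
STORE 2 -> []
PUSH 0  -> [0]
LOAD 0  -> [0, 31]
MUL     -> [0]
LOAD 0  -> [0, 31]
LT      -> [1]
PUSH 4  -> [1, 4]
MUL     -> [4]
PUSH 7  -> [4, 7]
OVER    -> [4, 7, 4]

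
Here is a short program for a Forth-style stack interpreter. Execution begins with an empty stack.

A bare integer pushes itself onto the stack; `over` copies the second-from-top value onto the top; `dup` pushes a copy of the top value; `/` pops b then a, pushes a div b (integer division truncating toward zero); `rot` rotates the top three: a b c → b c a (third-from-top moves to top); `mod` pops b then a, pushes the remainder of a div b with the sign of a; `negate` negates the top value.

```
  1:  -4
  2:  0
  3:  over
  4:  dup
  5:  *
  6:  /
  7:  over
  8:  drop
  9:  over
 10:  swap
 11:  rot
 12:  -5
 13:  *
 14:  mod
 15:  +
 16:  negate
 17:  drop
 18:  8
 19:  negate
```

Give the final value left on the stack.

-8

-4      [-4]
0       [-4, 0]
over    [-4, 0, -4]
dup     [-4, 0, -4, -4]
*       [-4, 0, 16]
/       [-4, 0]
over    [-4, 0, -4]
drop    [-4, 0]
over    [-4, 0, -4]
swap    [-4, -4, 0]
rot     [-4, 0, -4]
-5      [-4, 0, -4, -5]
*       [-4, 0, 20]
mod     [-4, 0]
+       [-4]
negate  [4]
drop    []
8       [8]
negate  [-8]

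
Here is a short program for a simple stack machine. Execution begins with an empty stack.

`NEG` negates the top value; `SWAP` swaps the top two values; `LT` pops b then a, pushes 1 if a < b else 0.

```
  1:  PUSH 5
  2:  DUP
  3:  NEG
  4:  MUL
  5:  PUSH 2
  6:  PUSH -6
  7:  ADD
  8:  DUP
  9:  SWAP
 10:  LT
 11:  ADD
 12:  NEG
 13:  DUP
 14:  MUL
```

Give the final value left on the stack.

625

PUSH 5   5
DUP      5 5
NEG      5 -5
MUL      -25
PUSH 2   -25 2
PUSH -6  -25 2 -6
ADD      -25 -4
DUP      -25 -4 -4
SWAP     -25 -4 -4
LT       -25 0
ADD      -25
NEG      25
DUP      25 25
MUL      625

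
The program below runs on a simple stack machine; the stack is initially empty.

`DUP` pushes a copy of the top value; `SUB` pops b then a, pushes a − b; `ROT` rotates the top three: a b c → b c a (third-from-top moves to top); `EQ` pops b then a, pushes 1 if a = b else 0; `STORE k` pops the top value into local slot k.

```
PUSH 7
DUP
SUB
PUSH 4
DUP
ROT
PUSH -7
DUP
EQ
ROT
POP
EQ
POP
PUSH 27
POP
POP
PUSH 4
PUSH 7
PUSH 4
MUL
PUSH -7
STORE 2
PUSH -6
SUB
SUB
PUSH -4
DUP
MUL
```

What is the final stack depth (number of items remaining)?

2

PUSH 7  : 7
DUP     : 7 7
SUB     : 0
PUSH 4  : 0 4
DUP     : 0 4 4
ROT     : 4 4 0
PUSH -7 : 4 4 0 -7
DUP     : 4 4 0 -7 -7
EQ      : 4 4 0 1
ROT     : 4 0 1 4
POP     : 4 0 1
EQ      : 4 0
POP     : 4
PUSH 27 : 4 27
POP     : 4
POP     : (empty)
PUSH 4  : 4
PUSH 7  : 4 7
PUSH 4  : 4 7 4
MUL     : 4 28
PUSH -7 : 4 28 -7
STORE 2 : 4 28
PUSH -6 : 4 28 -6
SUB     : 4 34
SUB     : -30
PUSH -4 : -30 -4
DUP     : -30 -4 -4
MUL     : -30 16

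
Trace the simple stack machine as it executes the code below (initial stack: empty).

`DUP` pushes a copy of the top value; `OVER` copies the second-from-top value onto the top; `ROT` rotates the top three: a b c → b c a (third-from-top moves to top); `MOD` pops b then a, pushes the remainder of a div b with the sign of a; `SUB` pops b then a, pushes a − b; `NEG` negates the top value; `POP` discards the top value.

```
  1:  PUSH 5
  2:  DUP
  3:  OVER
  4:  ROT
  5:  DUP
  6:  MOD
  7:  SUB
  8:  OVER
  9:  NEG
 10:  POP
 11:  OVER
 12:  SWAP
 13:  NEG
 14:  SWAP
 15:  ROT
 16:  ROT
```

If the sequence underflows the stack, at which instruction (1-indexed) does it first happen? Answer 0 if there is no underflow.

0

PUSH 5 : [5]
DUP    : [5, 5]
OVER   : [5, 5, 5]
ROT    : [5, 5, 5]
DUP    : [5, 5, 5, 5]
MOD    : [5, 5, 0]
SUB    : [5, 5]
OVER   : [5, 5, 5]
NEG    : [5, 5, -5]
POP    : [5, 5]
OVER   : [5, 5, 5]
SWAP   : [5, 5, 5]
NEG    : [5, 5, -5]
SWAP   : [5, -5, 5]
ROT    : [-5, 5, 5]
ROT    : [5, 5, -5]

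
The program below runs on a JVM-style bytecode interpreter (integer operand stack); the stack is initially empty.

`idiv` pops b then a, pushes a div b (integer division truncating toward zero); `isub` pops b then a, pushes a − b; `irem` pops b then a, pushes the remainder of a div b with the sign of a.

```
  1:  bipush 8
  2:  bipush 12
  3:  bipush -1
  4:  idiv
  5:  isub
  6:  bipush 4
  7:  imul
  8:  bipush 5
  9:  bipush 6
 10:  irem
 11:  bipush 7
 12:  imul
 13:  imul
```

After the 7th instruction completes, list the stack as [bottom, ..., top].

bipush 8   8
bipush 12  8 12
bipush -1  8 12 -1
idiv       8 -12
isub       20
bipush 4   20 4
imul       80

[80]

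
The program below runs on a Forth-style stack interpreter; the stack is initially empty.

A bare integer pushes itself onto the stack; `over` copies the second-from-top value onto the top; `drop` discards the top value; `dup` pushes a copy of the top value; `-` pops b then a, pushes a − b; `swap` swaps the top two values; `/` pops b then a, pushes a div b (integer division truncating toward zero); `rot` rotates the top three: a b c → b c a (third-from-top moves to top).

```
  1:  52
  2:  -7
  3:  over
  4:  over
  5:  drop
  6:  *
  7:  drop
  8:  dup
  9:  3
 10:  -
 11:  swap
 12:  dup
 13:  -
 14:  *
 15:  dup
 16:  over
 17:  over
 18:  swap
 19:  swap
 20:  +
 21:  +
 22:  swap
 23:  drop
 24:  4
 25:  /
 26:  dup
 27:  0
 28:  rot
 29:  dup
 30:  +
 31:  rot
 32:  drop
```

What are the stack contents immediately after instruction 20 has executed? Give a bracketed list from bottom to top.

52   : 52
-7   : 52 -7
over : 52 -7 52
over : 52 -7 52 -7
drop : 52 -7 52
*    : 52 -364
drop : 52
dup  : 52 52
3    : 52 52 3
-    : 52 49
swap : 49 52
dup  : 49 52 52
-    : 49 0
*    : 0
dup  : 0 0
over : 0 0 0
over : 0 0 0 0
swap : 0 0 0 0
swap : 0 0 0 0
+    : 0 0 0

[0, 0, 0]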